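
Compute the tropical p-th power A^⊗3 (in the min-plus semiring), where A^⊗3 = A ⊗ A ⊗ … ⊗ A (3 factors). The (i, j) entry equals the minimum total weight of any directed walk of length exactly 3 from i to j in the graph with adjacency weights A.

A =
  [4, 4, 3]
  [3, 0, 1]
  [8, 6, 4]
A^⊗3 =
  [7, 4, 5]
  [3, 0, 1]
  [9, 6, 7]

Each entry (A^⊗3)_ij equals the minimum over all length-3 walks i = v_0 → v_1 → … → v_3 = j of Σ_t A[v_t][v_{t+1}]. For example, for (i, j) = (0, 2) we minimise over 9 possible intermediate vertex sequences; the minimum is 5, attained along the walk 0 → 1 → 1 → 2.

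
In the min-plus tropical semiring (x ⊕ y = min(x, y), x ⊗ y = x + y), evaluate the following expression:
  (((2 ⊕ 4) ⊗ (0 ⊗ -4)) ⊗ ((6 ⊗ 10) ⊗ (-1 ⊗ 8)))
(((2 ⊕ 4) ⊗ (0 ⊗ -4)) ⊗ ((6 ⊗ 10) ⊗ (-1 ⊗ 8))) = 21

Expand innermost to outermost. Recall ⊕ takes the minimum of its arguments and ⊗ takes their sum. Working out the expression (((2 ⊕ 4) ⊗ (0 ⊗ -4)) ⊗ ((6 ⊗ 10) ⊗ (-1 ⊗ 8))) gives 21.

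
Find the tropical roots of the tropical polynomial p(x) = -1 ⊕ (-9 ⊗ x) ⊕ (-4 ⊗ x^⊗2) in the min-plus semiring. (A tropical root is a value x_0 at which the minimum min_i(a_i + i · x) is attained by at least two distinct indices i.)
Roots: {-5, 8}

Each tropical root is a break point of the lower envelope of the lines y = a_i + i · x (there are 3 lines, with slopes 0, 1, ..., 2). Only the lines that attain the minimum somewhere contribute to roots; other lines are dominated. Here the surviving (envelope) indices are i = 2, i = 1, i = 0.
Intersections between consecutive envelope lines give the roots: for adjacent envelope indices i < j the intersection is x = (a_i − a_j) / (j − i). Reading off the sorted break points: {-5, 8}.
Verification: at each break x_0, at least two indices attain the minimum of min_i(a_i + i · x_0).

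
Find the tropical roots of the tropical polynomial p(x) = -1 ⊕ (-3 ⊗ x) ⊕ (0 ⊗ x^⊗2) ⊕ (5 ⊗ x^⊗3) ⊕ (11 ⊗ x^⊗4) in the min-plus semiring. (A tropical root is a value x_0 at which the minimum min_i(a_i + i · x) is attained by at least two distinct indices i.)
Roots: {-6, -5, -3, 2}

Each tropical root is a break point of the lower envelope of the lines y = a_i + i · x (there are 5 lines, with slopes 0, 1, ..., 4). Only the lines that attain the minimum somewhere contribute to roots; other lines are dominated. Here the surviving (envelope) indices are i = 4, i = 3, i = 2, i = 1, i = 0.
Intersections between consecutive envelope lines give the roots: for adjacent envelope indices i < j the intersection is x = (a_i − a_j) / (j − i). Reading off the sorted break points: {-6, -5, -3, 2}.
Verification: at each break x_0, at least two indices attain the minimum of min_i(a_i + i · x_0).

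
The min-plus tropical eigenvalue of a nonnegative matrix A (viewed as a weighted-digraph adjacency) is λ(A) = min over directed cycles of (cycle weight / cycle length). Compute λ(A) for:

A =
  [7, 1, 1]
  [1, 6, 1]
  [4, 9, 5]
λ(A) = 1

Enumerate directed cycles and compute their means (weight / length). Sample:
  cycle 0 → 0: weight = 7, length = 1, mean = 7/1 ≈ 7.000
  cycle 1 → 1: weight = 6, length = 1, mean = 6/1 ≈ 6.000
  cycle 2 → 2: weight = 5, length = 1, mean = 5/1 ≈ 5.000
  cycle 0 → 1 → 0: weight = 2, length = 2, mean = 2/2 ≈ 1.000
  cycle 0 → 2 → 0: weight = 5, length = 2, mean = 5/2 ≈ 2.500
  cycle 1 → 0 → 1: weight = 2, length = 2, mean = 2/2 ≈ 1.000
Minimum mean = 1.000, attained e.g. along the cycle 0 → 1 → 0 with weight 2 and length 2. So λ(A) = 2/2 = 1.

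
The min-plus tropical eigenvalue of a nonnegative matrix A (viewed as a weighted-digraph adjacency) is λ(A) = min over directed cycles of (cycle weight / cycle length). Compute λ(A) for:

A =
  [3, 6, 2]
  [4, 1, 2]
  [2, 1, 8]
λ(A) = 1

Enumerate directed cycles and compute their means (weight / length). Sample:
  cycle 0 → 0: weight = 3, length = 1, mean = 3/1 ≈ 3.000
  cycle 1 → 1: weight = 1, length = 1, mean = 1/1 ≈ 1.000
  cycle 2 → 2: weight = 8, length = 1, mean = 8/1 ≈ 8.000
  cycle 0 → 1 → 0: weight = 10, length = 2, mean = 10/2 ≈ 5.000
  cycle 0 → 2 → 0: weight = 4, length = 2, mean = 4/2 ≈ 2.000
  cycle 1 → 0 → 1: weight = 10, length = 2, mean = 10/2 ≈ 5.000
Minimum mean = 1.000, attained e.g. along the cycle 1 → 1 with weight 1 and length 1. So λ(A) = 1/1 = 1.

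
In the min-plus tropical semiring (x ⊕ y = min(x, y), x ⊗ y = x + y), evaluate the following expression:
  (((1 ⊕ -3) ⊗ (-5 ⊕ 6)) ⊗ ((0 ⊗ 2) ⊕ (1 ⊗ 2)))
(((1 ⊕ -3) ⊗ (-5 ⊕ 6)) ⊗ ((0 ⊗ 2) ⊕ (1 ⊗ 2))) = -6

Expand innermost to outermost. Recall ⊕ takes the minimum of its arguments and ⊗ takes their sum. Working out the expression (((1 ⊕ -3) ⊗ (-5 ⊕ 6)) ⊗ ((0 ⊗ 2) ⊕ (1 ⊗ 2))) gives -6.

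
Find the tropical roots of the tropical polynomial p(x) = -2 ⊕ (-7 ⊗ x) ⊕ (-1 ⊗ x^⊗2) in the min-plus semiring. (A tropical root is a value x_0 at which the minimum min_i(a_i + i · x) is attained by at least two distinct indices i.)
Roots: {-6, 5}

Each tropical root is a break point of the lower envelope of the lines y = a_i + i · x (there are 3 lines, with slopes 0, 1, ..., 2). Only the lines that attain the minimum somewhere contribute to roots; other lines are dominated. Here the surviving (envelope) indices are i = 2, i = 1, i = 0.
Intersections between consecutive envelope lines give the roots: for adjacent envelope indices i < j the intersection is x = (a_i − a_j) / (j − i). Reading off the sorted break points: {-6, 5}.
Verification: at each break x_0, at least two indices attain the minimum of min_i(a_i + i · x_0).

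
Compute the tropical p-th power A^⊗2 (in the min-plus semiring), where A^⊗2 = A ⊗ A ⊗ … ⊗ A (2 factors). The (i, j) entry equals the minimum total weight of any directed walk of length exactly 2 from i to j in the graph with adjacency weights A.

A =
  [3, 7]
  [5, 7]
A^⊗2 =
  [6, 10]
  [8, 12]

Each entry (A^⊗2)_ij equals the minimum over all length-2 walks i = v_0 → v_1 → … → v_2 = j of Σ_t A[v_t][v_{t+1}]. For example, for (i, j) = (0, 1) we minimise over 2 possible intermediate vertex sequences; the minimum is 10, attained along the walk 0 → 0 → 1.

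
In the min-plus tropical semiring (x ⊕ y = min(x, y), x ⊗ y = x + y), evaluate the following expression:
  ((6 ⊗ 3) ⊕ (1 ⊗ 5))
((6 ⊗ 3) ⊕ (1 ⊗ 5)) = 6

Expand innermost to outermost. Recall ⊕ takes the minimum of its arguments and ⊗ takes their sum. Working out the expression ((6 ⊗ 3) ⊕ (1 ⊗ 5)) gives 6.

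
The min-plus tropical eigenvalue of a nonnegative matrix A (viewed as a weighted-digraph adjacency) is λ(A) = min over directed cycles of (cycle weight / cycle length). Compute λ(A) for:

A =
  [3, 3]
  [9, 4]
λ(A) = 3

Enumerate directed cycles and compute their means (weight / length). Sample:
  cycle 0 → 0: weight = 3, length = 1, mean = 3/1 ≈ 3.000
  cycle 1 → 1: weight = 4, length = 1, mean = 4/1 ≈ 4.000
  cycle 0 → 1 → 0: weight = 12, length = 2, mean = 12/2 ≈ 6.000
  cycle 1 → 0 → 1: weight = 12, length = 2, mean = 12/2 ≈ 6.000
Minimum mean = 3.000, attained e.g. along the cycle 0 → 0 with weight 3 and length 1. So λ(A) = 3/1 = 3.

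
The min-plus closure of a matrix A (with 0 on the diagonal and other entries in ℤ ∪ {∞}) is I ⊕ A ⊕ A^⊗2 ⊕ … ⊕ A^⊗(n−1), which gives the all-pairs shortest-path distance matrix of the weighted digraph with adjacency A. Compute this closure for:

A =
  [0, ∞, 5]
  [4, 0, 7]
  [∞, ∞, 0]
Closure =
  [0, ∞, 5]
  [4, 0, 7]
  [∞, ∞, 0]

This is the Floyd-Warshall all-pairs shortest-path computation. For each intermediate vertex k = 0, 1, …, 2, update dist[i][j] ← min(dist[i][j], dist[i][k] + dist[k][j]). The final matrix gives, for each (i, j), the minimum total weight of any directed path from i to j (possibly empty when i = j).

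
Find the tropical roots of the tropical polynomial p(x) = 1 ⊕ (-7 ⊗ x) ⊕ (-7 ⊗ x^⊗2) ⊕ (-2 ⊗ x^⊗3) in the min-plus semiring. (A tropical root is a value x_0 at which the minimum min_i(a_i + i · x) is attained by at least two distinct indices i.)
Roots: {-5, 0, 8}

Each tropical root is a break point of the lower envelope of the lines y = a_i + i · x (there are 4 lines, with slopes 0, 1, ..., 3). Only the lines that attain the minimum somewhere contribute to roots; other lines are dominated. Here the surviving (envelope) indices are i = 3, i = 2, i = 1, i = 0.
Intersections between consecutive envelope lines give the roots: for adjacent envelope indices i < j the intersection is x = (a_i − a_j) / (j − i). Reading off the sorted break points: {-5, 0, 8}.
Verification: at each break x_0, at least two indices attain the minimum of min_i(a_i + i · x_0).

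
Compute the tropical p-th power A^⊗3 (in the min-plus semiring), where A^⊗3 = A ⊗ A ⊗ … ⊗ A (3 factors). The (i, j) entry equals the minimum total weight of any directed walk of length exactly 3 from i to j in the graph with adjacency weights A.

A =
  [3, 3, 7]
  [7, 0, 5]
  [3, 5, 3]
A^⊗3 =
  [9, 3, 8]
  [7, 0, 5]
  [9, 5, 9]

Each entry (A^⊗3)_ij equals the minimum over all length-3 walks i = v_0 → v_1 → … → v_3 = j of Σ_t A[v_t][v_{t+1}]. For example, for (i, j) = (0, 2) we minimise over 9 possible intermediate vertex sequences; the minimum is 8, attained along the walk 0 → 1 → 1 → 2.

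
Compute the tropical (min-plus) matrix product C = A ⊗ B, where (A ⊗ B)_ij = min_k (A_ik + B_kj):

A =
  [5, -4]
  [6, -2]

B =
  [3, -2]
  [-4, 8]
A ⊗ B =
  [-8, 3]
  [-6, 4]

Apply the min-plus product entry-by-entry:
  C[0][0] = min over k of (A[0][0] + B[0][0] = 5 + 3 = 8, A[0][1] + B[1][0] = -4 + -4 = -8) = -8 (attained at k = 1)
  C[0][1] = min over k of (A[0][0] + B[0][1] = 5 + -2 = 3, A[0][1] + B[1][1] = -4 + 8 = 4) = 3 (attained at k = 0)
  C[1][0] = min over k of (A[1][0] + B[0][0] = 6 + 3 = 9, A[1][1] + B[1][0] = -2 + -4 = -6) = -6 (attained at k = 1)
  C[1][1] = min over k of (A[1][0] + B[0][1] = 6 + -2 = 4, A[1][1] + B[1][1] = -2 + 8 = 6) = 4 (attained at k = 0)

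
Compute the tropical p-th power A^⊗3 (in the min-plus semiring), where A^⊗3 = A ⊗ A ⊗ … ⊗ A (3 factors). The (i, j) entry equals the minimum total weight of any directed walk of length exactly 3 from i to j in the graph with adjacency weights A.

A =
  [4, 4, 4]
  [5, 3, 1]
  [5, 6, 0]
A^⊗3 =
  [9, 10, 4]
  [6, 7, 1]
  [5, 6, 0]

Each entry (A^⊗3)_ij equals the minimum over all length-3 walks i = v_0 → v_1 → … → v_3 = j of Σ_t A[v_t][v_{t+1}]. For example, for (i, j) = (0, 2) we minimise over 9 possible intermediate vertex sequences; the minimum is 4, attained along the walk 0 → 2 → 2 → 2.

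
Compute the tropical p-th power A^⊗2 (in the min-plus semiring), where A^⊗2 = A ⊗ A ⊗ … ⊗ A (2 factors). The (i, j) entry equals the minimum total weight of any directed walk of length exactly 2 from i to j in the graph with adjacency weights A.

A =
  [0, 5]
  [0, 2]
A^⊗2 =
  [0, 5]
  [0, 4]

Each entry (A^⊗2)_ij equals the minimum over all length-2 walks i = v_0 → v_1 → … → v_2 = j of Σ_t A[v_t][v_{t+1}]. For example, for (i, j) = (0, 1) we minimise over 2 possible intermediate vertex sequences; the minimum is 5, attained along the walk 0 → 0 → 1.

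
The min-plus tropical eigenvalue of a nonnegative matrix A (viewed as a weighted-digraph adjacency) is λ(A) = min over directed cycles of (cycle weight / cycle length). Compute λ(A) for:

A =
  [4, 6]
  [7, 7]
λ(A) = 4

Enumerate directed cycles and compute their means (weight / length). Sample:
  cycle 0 → 0: weight = 4, length = 1, mean = 4/1 ≈ 4.000
  cycle 1 → 1: weight = 7, length = 1, mean = 7/1 ≈ 7.000
  cycle 0 → 1 → 0: weight = 13, length = 2, mean = 13/2 ≈ 6.500
  cycle 1 → 0 → 1: weight = 13, length = 2, mean = 13/2 ≈ 6.500
Minimum mean = 4.000, attained e.g. along the cycle 0 → 0 with weight 4 and length 1. So λ(A) = 4/1 = 4.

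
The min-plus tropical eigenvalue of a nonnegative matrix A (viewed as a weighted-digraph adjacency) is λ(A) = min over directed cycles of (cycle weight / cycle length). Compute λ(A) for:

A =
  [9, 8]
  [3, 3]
λ(A) = 3

Enumerate directed cycles and compute their means (weight / length). Sample:
  cycle 0 → 0: weight = 9, length = 1, mean = 9/1 ≈ 9.000
  cycle 1 → 1: weight = 3, length = 1, mean = 3/1 ≈ 3.000
  cycle 0 → 1 → 0: weight = 11, length = 2, mean = 11/2 ≈ 5.500
  cycle 1 → 0 → 1: weight = 11, length = 2, mean = 11/2 ≈ 5.500
Minimum mean = 3.000, attained e.g. along the cycle 1 → 1 with weight 3 and length 1. So λ(A) = 3/1 = 3.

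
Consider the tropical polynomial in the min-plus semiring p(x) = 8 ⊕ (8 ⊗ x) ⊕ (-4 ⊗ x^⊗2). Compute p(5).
p(5) = 6

A tropical monomial a ⊗ x^⊗i evaluates to a + i · x. Evaluating each term at x = 5:
  Term 0 contributes 8 + 0 · 5 = 8
  Term 1 contributes 8 + 1 · 5 = 13
  Term 2 contributes -4 + 2 · 5 = 6
p(5) = ⊕ of these = min[8, 13, 6] = 6.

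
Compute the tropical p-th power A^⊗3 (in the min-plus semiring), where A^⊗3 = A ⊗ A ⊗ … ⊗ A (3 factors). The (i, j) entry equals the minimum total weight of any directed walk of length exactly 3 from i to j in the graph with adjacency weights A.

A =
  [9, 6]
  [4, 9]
A^⊗3 =
  [19, 16]
  [14, 19]

Each entry (A^⊗3)_ij equals the minimum over all length-3 walks i = v_0 → v_1 → … → v_3 = j of Σ_t A[v_t][v_{t+1}]. For example, for (i, j) = (0, 1) we minimise over 4 possible intermediate vertex sequences; the minimum is 16, attained along the walk 0 → 1 → 0 → 1.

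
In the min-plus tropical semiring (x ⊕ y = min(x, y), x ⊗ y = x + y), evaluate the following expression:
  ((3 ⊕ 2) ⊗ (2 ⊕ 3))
((3 ⊕ 2) ⊗ (2 ⊕ 3)) = 4

Expand innermost to outermost. Recall ⊕ takes the minimum of its arguments and ⊗ takes their sum. Working out the expression ((3 ⊕ 2) ⊗ (2 ⊕ 3)) gives 4.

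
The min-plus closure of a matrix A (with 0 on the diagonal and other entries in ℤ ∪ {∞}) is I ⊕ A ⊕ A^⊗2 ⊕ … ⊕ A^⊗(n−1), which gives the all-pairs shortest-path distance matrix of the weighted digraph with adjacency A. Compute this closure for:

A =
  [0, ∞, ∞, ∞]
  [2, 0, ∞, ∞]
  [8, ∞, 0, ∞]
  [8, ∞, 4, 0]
Closure =
  [0, ∞, ∞, ∞]
  [2, 0, ∞, ∞]
  [8, ∞, 0, ∞]
  [8, ∞, 4, 0]

This is the Floyd-Warshall all-pairs shortest-path computation. For each intermediate vertex k = 0, 1, …, 3, update dist[i][j] ← min(dist[i][j], dist[i][k] + dist[k][j]). The final matrix gives, for each (i, j), the minimum total weight of any directed path from i to j (possibly empty when i = j).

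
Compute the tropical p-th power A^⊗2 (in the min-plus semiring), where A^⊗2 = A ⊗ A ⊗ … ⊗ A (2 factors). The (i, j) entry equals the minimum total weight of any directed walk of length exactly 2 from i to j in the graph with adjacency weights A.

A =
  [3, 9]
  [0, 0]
A^⊗2 =
  [6, 9]
  [0, 0]

Each entry (A^⊗2)_ij equals the minimum over all length-2 walks i = v_0 → v_1 → … → v_2 = j of Σ_t A[v_t][v_{t+1}]. For example, for (i, j) = (0, 1) we minimise over 2 possible intermediate vertex sequences; the minimum is 9, attained along the walk 0 → 1 → 1.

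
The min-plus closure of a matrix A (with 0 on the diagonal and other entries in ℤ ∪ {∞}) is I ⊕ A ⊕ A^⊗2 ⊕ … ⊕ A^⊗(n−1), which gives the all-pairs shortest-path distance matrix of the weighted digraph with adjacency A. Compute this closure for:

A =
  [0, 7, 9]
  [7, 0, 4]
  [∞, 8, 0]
Closure =
  [0, 7, 9]
  [7, 0, 4]
  [15, 8, 0]

This is the Floyd-Warshall all-pairs shortest-path computation. For each intermediate vertex k = 0, 1, …, 2, update dist[i][j] ← min(dist[i][j], dist[i][k] + dist[k][j]). The final matrix gives, for each (i, j), the minimum total weight of any directed path from i to j (possibly empty when i = j).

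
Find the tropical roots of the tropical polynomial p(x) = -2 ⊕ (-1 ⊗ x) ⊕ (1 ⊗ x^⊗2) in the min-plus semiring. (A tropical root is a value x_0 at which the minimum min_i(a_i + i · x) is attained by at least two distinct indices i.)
Roots: {-2, -1}

Each tropical root is a break point of the lower envelope of the lines y = a_i + i · x (there are 3 lines, with slopes 0, 1, ..., 2). Only the lines that attain the minimum somewhere contribute to roots; other lines are dominated. Here the surviving (envelope) indices are i = 2, i = 1, i = 0.
Intersections between consecutive envelope lines give the roots: for adjacent envelope indices i < j the intersection is x = (a_i − a_j) / (j − i). Reading off the sorted break points: {-2, -1}.
Verification: at each break x_0, at least two indices attain the minimum of min_i(a_i + i · x_0).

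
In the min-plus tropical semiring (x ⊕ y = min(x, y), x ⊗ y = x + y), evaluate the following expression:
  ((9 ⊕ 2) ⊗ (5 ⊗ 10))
((9 ⊕ 2) ⊗ (5 ⊗ 10)) = 17

Expand innermost to outermost. Recall ⊕ takes the minimum of its arguments and ⊗ takes their sum. Working out the expression ((9 ⊕ 2) ⊗ (5 ⊗ 10)) gives 17.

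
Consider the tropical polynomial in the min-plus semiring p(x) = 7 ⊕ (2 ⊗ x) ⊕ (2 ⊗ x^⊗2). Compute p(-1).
p(-1) = 0

A tropical monomial a ⊗ x^⊗i evaluates to a + i · x. Evaluating each term at x = -1:
  Term 0 contributes 7 + 0 · -1 = 7
  Term 1 contributes 2 + 1 · -1 = 1
  Term 2 contributes 2 + 2 · -1 = 0
p(-1) = ⊕ of these = min[7, 1, 0] = 0.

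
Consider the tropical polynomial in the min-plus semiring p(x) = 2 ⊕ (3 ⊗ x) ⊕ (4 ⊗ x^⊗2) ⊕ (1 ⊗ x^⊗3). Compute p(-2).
p(-2) = -5

A tropical monomial a ⊗ x^⊗i evaluates to a + i · x. Evaluating each term at x = -2:
  Term 0 contributes 2 + 0 · -2 = 2
  Term 1 contributes 3 + 1 · -2 = 1
  Term 2 contributes 4 + 2 · -2 = 0
  Term 3 contributes 1 + 3 · -2 = -5
p(-2) = ⊕ of these = min[2, 1, 0, -5] = -5.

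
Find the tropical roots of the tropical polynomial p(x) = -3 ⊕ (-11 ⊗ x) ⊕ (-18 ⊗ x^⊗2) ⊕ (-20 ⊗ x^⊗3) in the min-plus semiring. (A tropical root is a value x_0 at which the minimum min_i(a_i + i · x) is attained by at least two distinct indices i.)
Roots: {2, 7, 8}

Each tropical root is a break point of the lower envelope of the lines y = a_i + i · x (there are 4 lines, with slopes 0, 1, ..., 3). Only the lines that attain the minimum somewhere contribute to roots; other lines are dominated. Here the surviving (envelope) indices are i = 3, i = 2, i = 1, i = 0.
Intersections between consecutive envelope lines give the roots: for adjacent envelope indices i < j the intersection is x = (a_i − a_j) / (j − i). Reading off the sorted break points: {2, 7, 8}.
Verification: at each break x_0, at least two indices attain the minimum of min_i(a_i + i · x_0).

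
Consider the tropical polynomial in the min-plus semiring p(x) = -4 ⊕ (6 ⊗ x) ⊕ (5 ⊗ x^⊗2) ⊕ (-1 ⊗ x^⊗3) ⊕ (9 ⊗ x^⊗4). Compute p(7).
p(7) = -4

A tropical monomial a ⊗ x^⊗i evaluates to a + i · x. Evaluating each term at x = 7:
  Term 0 contributes -4 + 0 · 7 = -4
  Term 1 contributes 6 + 1 · 7 = 13
  Term 2 contributes 5 + 2 · 7 = 19
  Term 3 contributes -1 + 3 · 7 = 20
  Term 4 contributes 9 + 4 · 7 = 37
p(7) = ⊕ of these = min[-4, 13, 19, 20, 37] = -4.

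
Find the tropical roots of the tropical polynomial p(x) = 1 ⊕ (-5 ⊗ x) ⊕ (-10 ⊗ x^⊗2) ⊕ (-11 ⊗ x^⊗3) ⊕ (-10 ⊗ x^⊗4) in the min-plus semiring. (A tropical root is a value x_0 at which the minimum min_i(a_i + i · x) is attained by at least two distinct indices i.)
Roots: {-1, 1, 5, 6}

Each tropical root is a break point of the lower envelope of the lines y = a_i + i · x (there are 5 lines, with slopes 0, 1, ..., 4). Only the lines that attain the minimum somewhere contribute to roots; other lines are dominated. Here the surviving (envelope) indices are i = 4, i = 3, i = 2, i = 1, i = 0.
Intersections between consecutive envelope lines give the roots: for adjacent envelope indices i < j the intersection is x = (a_i − a_j) / (j − i). Reading off the sorted break points: {-1, 1, 5, 6}.
Verification: at each break x_0, at least two indices attain the minimum of min_i(a_i + i · x_0).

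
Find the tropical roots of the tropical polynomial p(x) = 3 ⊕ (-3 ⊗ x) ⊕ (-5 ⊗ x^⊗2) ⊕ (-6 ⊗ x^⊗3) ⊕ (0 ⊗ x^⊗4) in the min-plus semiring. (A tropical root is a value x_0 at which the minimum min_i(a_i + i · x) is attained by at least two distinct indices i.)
Roots: {-6, 1, 2, 6}

Each tropical root is a break point of the lower envelope of the lines y = a_i + i · x (there are 5 lines, with slopes 0, 1, ..., 4). Only the lines that attain the minimum somewhere contribute to roots; other lines are dominated. Here the surviving (envelope) indices are i = 4, i = 3, i = 2, i = 1, i = 0.
Intersections between consecutive envelope lines give the roots: for adjacent envelope indices i < j the intersection is x = (a_i − a_j) / (j − i). Reading off the sorted break points: {-6, 1, 2, 6}.
Verification: at each break x_0, at least two indices attain the minimum of min_i(a_i + i · x_0).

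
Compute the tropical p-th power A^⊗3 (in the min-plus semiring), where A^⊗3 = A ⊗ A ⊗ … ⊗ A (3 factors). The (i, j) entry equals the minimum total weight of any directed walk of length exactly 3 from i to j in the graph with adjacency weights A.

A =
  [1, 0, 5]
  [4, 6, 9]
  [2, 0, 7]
A^⊗3 =
  [3, 2, 7]
  [6, 5, 10]
  [4, 3, 8]

Each entry (A^⊗3)_ij equals the minimum over all length-3 walks i = v_0 → v_1 → … → v_3 = j of Σ_t A[v_t][v_{t+1}]. For example, for (i, j) = (0, 2) we minimise over 9 possible intermediate vertex sequences; the minimum is 7, attained along the walk 0 → 0 → 0 → 2.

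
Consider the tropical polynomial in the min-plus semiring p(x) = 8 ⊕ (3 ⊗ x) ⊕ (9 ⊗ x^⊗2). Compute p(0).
p(0) = 3

A tropical monomial a ⊗ x^⊗i evaluates to a + i · x. Evaluating each term at x = 0:
  Term 0 contributes 8 + 0 · 0 = 8
  Term 1 contributes 3 + 1 · 0 = 3
  Term 2 contributes 9 + 2 · 0 = 9
p(0) = ⊕ of these = min[8, 3, 9] = 3.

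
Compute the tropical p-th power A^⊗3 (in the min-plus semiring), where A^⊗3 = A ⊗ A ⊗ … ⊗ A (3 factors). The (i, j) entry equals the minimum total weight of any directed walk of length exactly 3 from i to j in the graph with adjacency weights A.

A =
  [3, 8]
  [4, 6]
A^⊗3 =
  [9, 14]
  [10, 15]

Each entry (A^⊗3)_ij equals the minimum over all length-3 walks i = v_0 → v_1 → … → v_3 = j of Σ_t A[v_t][v_{t+1}]. For example, for (i, j) = (0, 1) we minimise over 4 possible intermediate vertex sequences; the minimum is 14, attained along the walk 0 → 0 → 0 → 1.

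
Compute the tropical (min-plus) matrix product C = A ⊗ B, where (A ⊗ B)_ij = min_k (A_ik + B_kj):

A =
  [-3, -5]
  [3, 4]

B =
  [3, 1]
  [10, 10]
A ⊗ B =
  [0, -2]
  [6, 4]

Apply the min-plus product entry-by-entry:
  C[0][0] = min over k of (A[0][0] + B[0][0] = -3 + 3 = 0, A[0][1] + B[1][0] = -5 + 10 = 5) = 0 (attained at k = 0)
  C[0][1] = min over k of (A[0][0] + B[0][1] = -3 + 1 = -2, A[0][1] + B[1][1] = -5 + 10 = 5) = -2 (attained at k = 0)
  C[1][0] = min over k of (A[1][0] + B[0][0] = 3 + 3 = 6, A[1][1] + B[1][0] = 4 + 10 = 14) = 6 (attained at k = 0)
  C[1][1] = min over k of (A[1][0] + B[0][1] = 3 + 1 = 4, A[1][1] + B[1][1] = 4 + 10 = 14) = 4 (attained at k = 0)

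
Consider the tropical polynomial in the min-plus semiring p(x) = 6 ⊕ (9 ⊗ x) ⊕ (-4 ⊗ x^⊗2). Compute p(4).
p(4) = 4

A tropical monomial a ⊗ x^⊗i evaluates to a + i · x. Evaluating each term at x = 4:
  Term 0 contributes 6 + 0 · 4 = 6
  Term 1 contributes 9 + 1 · 4 = 13
  Term 2 contributes -4 + 2 · 4 = 4
p(4) = ⊕ of these = min[6, 13, 4] = 4.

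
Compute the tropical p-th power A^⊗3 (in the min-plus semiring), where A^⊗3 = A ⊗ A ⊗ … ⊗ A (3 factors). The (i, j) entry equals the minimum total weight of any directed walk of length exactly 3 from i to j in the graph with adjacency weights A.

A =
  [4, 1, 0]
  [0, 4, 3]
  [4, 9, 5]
A^⊗3 =
  [5, 2, 1]
  [1, 5, 4]
  [5, 9, 8]

Each entry (A^⊗3)_ij equals the minimum over all length-3 walks i = v_0 → v_1 → … → v_3 = j of Σ_t A[v_t][v_{t+1}]. For example, for (i, j) = (0, 2) we minimise over 9 possible intermediate vertex sequences; the minimum is 1, attained along the walk 0 → 1 → 0 → 2.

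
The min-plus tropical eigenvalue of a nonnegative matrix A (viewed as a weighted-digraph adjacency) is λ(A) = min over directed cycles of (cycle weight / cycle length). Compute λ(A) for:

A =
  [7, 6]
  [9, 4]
λ(A) = 4

Enumerate directed cycles and compute their means (weight / length). Sample:
  cycle 0 → 0: weight = 7, length = 1, mean = 7/1 ≈ 7.000
  cycle 1 → 1: weight = 4, length = 1, mean = 4/1 ≈ 4.000
  cycle 0 → 1 → 0: weight = 15, length = 2, mean = 15/2 ≈ 7.500
  cycle 1 → 0 → 1: weight = 15, length = 2, mean = 15/2 ≈ 7.500
Minimum mean = 4.000, attained e.g. along the cycle 1 → 1 with weight 4 and length 1. So λ(A) = 4/1 = 4.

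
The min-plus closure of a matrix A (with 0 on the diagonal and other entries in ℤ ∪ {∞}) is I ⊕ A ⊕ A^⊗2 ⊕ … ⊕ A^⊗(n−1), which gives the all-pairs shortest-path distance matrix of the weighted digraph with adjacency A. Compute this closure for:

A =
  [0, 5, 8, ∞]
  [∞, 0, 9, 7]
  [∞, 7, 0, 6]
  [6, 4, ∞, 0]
Closure =
  [0, 5, 8, 12]
  [13, 0, 9, 7]
  [12, 7, 0, 6]
  [6, 4, 13, 0]

This is the Floyd-Warshall all-pairs shortest-path computation. For each intermediate vertex k = 0, 1, …, 3, update dist[i][j] ← min(dist[i][j], dist[i][k] + dist[k][j]). The final matrix gives, for each (i, j), the minimum total weight of any directed path from i to j (possibly empty when i = j).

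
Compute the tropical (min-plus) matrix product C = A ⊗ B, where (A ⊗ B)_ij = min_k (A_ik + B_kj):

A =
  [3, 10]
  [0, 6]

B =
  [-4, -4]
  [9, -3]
A ⊗ B =
  [-1, -1]
  [-4, -4]

Apply the min-plus product entry-by-entry:
  C[0][0] = min over k of (A[0][0] + B[0][0] = 3 + -4 = -1, A[0][1] + B[1][0] = 10 + 9 = 19) = -1 (attained at k = 0)
  C[0][1] = min over k of (A[0][0] + B[0][1] = 3 + -4 = -1, A[0][1] + B[1][1] = 10 + -3 = 7) = -1 (attained at k = 0)
  C[1][0] = min over k of (A[1][0] + B[0][0] = 0 + -4 = -4, A[1][1] + B[1][0] = 6 + 9 = 15) = -4 (attained at k = 0)
  C[1][1] = min over k of (A[1][0] + B[0][1] = 0 + -4 = -4, A[1][1] + B[1][1] = 6 + -3 = 3) = -4 (attained at k = 0)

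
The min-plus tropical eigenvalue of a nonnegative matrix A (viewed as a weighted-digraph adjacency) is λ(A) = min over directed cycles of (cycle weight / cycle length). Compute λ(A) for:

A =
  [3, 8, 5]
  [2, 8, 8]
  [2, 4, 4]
λ(A) = 3

Enumerate directed cycles and compute their means (weight / length). Sample:
  cycle 0 → 0: weight = 3, length = 1, mean = 3/1 ≈ 3.000
  cycle 1 → 1: weight = 8, length = 1, mean = 8/1 ≈ 8.000
  cycle 2 → 2: weight = 4, length = 1, mean = 4/1 ≈ 4.000
  cycle 0 → 1 → 0: weight = 10, length = 2, mean = 10/2 ≈ 5.000
  cycle 0 → 2 → 0: weight = 7, length = 2, mean = 7/2 ≈ 3.500
  cycle 1 → 0 → 1: weight = 10, length = 2, mean = 10/2 ≈ 5.000
Minimum mean = 3.000, attained e.g. along the cycle 0 → 0 with weight 3 and length 1. So λ(A) = 3/1 = 3.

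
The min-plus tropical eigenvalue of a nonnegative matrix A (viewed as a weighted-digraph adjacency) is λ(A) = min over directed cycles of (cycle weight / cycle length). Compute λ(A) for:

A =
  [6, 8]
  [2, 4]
λ(A) = 4

Enumerate directed cycles and compute their means (weight / length). Sample:
  cycle 0 → 0: weight = 6, length = 1, mean = 6/1 ≈ 6.000
  cycle 1 → 1: weight = 4, length = 1, mean = 4/1 ≈ 4.000
  cycle 0 → 1 → 0: weight = 10, length = 2, mean = 10/2 ≈ 5.000
  cycle 1 → 0 → 1: weight = 10, length = 2, mean = 10/2 ≈ 5.000
Minimum mean = 4.000, attained e.g. along the cycle 1 → 1 with weight 4 and length 1. So λ(A) = 4/1 = 4.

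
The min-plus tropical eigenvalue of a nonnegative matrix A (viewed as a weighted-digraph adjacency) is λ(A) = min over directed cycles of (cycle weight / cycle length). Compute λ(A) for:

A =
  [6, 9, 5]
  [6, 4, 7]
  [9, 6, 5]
λ(A) = 4

Enumerate directed cycles and compute their means (weight / length). Sample:
  cycle 0 → 0: weight = 6, length = 1, mean = 6/1 ≈ 6.000
  cycle 1 → 1: weight = 4, length = 1, mean = 4/1 ≈ 4.000
  cycle 2 → 2: weight = 5, length = 1, mean = 5/1 ≈ 5.000
  cycle 0 → 1 → 0: weight = 15, length = 2, mean = 15/2 ≈ 7.500
  cycle 0 → 2 → 0: weight = 14, length = 2, mean = 14/2 ≈ 7.000
  cycle 1 → 0 → 1: weight = 15, length = 2, mean = 15/2 ≈ 7.500
Minimum mean = 4.000, attained e.g. along the cycle 1 → 1 with weight 4 and length 1. So λ(A) = 4/1 = 4.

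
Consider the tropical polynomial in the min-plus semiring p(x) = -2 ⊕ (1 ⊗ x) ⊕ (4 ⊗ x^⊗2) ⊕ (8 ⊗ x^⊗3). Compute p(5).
p(5) = -2

A tropical monomial a ⊗ x^⊗i evaluates to a + i · x. Evaluating each term at x = 5:
  Term 0 contributes -2 + 0 · 5 = -2
  Term 1 contributes 1 + 1 · 5 = 6
  Term 2 contributes 4 + 2 · 5 = 14
  Term 3 contributes 8 + 3 · 5 = 23
p(5) = ⊕ of these = min[-2, 6, 14, 23] = -2.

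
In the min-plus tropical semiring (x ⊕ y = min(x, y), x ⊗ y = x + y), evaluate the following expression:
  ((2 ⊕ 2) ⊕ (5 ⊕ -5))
((2 ⊕ 2) ⊕ (5 ⊕ -5)) = -5

Expand innermost to outermost. Recall ⊕ takes the minimum of its arguments and ⊗ takes their sum. Working out the expression ((2 ⊕ 2) ⊕ (5 ⊕ -5)) gives -5.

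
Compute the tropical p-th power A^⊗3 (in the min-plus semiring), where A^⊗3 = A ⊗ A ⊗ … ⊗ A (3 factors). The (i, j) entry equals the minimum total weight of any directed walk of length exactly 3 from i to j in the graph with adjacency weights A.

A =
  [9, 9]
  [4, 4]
A^⊗3 =
  [17, 17]
  [12, 12]

Each entry (A^⊗3)_ij equals the minimum over all length-3 walks i = v_0 → v_1 → … → v_3 = j of Σ_t A[v_t][v_{t+1}]. For example, for (i, j) = (0, 1) we minimise over 4 possible intermediate vertex sequences; the minimum is 17, attained along the walk 0 → 1 → 1 → 1.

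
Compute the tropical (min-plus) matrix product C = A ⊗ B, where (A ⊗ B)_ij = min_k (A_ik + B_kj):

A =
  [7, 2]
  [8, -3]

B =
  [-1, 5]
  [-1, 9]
A ⊗ B =
  [1, 11]
  [-4, 6]

Apply the min-plus product entry-by-entry:
  C[0][0] = min over k of (A[0][0] + B[0][0] = 7 + -1 = 6, A[0][1] + B[1][0] = 2 + -1 = 1) = 1 (attained at k = 1)
  C[0][1] = min over k of (A[0][0] + B[0][1] = 7 + 5 = 12, A[0][1] + B[1][1] = 2 + 9 = 11) = 11 (attained at k = 1)
  C[1][0] = min over k of (A[1][0] + B[0][0] = 8 + -1 = 7, A[1][1] + B[1][0] = -3 + -1 = -4) = -4 (attained at k = 1)
  C[1][1] = min over k of (A[1][0] + B[0][1] = 8 + 5 = 13, A[1][1] + B[1][1] = -3 + 9 = 6) = 6 (attained at k = 1)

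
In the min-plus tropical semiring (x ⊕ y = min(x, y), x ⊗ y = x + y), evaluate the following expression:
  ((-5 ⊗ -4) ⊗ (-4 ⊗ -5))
((-5 ⊗ -4) ⊗ (-4 ⊗ -5)) = -18

Expand innermost to outermost. Recall ⊕ takes the minimum of its arguments and ⊗ takes their sum. Working out the expression ((-5 ⊗ -4) ⊗ (-4 ⊗ -5)) gives -18.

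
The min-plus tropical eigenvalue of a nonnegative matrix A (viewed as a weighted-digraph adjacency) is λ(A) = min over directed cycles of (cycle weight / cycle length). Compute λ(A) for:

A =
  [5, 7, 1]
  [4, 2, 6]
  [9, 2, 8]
λ(A) = 2

Enumerate directed cycles and compute their means (weight / length). Sample:
  cycle 0 → 0: weight = 5, length = 1, mean = 5/1 ≈ 5.000
  cycle 1 → 1: weight = 2, length = 1, mean = 2/1 ≈ 2.000
  cycle 2 → 2: weight = 8, length = 1, mean = 8/1 ≈ 8.000
  cycle 0 → 1 → 0: weight = 11, length = 2, mean = 11/2 ≈ 5.500
  cycle 0 → 2 → 0: weight = 10, length = 2, mean = 10/2 ≈ 5.000
  cycle 1 → 0 → 1: weight = 11, length = 2, mean = 11/2 ≈ 5.500
Minimum mean = 2.000, attained e.g. along the cycle 1 → 1 with weight 2 and length 1. So λ(A) = 2/1 = 2.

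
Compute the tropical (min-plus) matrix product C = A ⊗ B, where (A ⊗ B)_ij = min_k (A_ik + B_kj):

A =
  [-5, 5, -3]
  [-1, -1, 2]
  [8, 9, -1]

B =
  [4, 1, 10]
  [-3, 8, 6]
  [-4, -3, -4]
A ⊗ B =
  [-7, -6, -7]
  [-4, -1, -2]
  [-5, -4, -5]

Apply the min-plus product entry-by-entry:
  C[0][0] = min over k of (A[0][0] + B[0][0] = -5 + 4 = -1, A[0][1] + B[1][0] = 5 + -3 = 2, A[0][2] + B[2][0] = -3 + -4 = -7) = -7 (attained at k = 2)
  C[0][1] = min over k of (A[0][0] + B[0][1] = -5 + 1 = -4, A[0][1] + B[1][1] = 5 + 8 = 13, A[0][2] + B[2][1] = -3 + -3 = -6) = -6 (attained at k = 2)
  C[0][2] = min over k of (A[0][0] + B[0][2] = -5 + 10 = 5, A[0][1] + B[1][2] = 5 + 6 = 11, A[0][2] + B[2][2] = -3 + -4 = -7) = -7 (attained at k = 2)
  C[1][0] = min over k of (A[1][0] + B[0][0] = -1 + 4 = 3, A[1][1] + B[1][0] = -1 + -3 = -4, A[1][2] + B[2][0] = 2 + -4 = -2) = -4 (attained at k = 1)
  C[1][1] = min over k of (A[1][0] + B[0][1] = -1 + 1 = 0, A[1][1] + B[1][1] = -1 + 8 = 7, A[1][2] + B[2][1] = 2 + -3 = -1) = -1 (attained at k = 2)
  C[1][2] = min over k of (A[1][0] + B[0][2] = -1 + 10 = 9, A[1][1] + B[1][2] = -1 + 6 = 5, A[1][2] + B[2][2] = 2 + -4 = -2) = -2 (attained at k = 2)
  C[2][0] = min over k of (A[2][0] + B[0][0] = 8 + 4 = 12, A[2][1] + B[1][0] = 9 + -3 = 6, A[2][2] + B[2][0] = -1 + -4 = -5) = -5 (attained at k = 2)
  C[2][1] = min over k of (A[2][0] + B[0][1] = 8 + 1 = 9, A[2][1] + B[1][1] = 9 + 8 = 17, A[2][2] + B[2][1] = -1 + -3 = -4) = -4 (attained at k = 2)
  C[2][2] = min over k of (A[2][0] + B[0][2] = 8 + 10 = 18, A[2][1] + B[1][2] = 9 + 6 = 15, A[2][2] + B[2][2] = -1 + -4 = -5) = -5 (attained at k = 2)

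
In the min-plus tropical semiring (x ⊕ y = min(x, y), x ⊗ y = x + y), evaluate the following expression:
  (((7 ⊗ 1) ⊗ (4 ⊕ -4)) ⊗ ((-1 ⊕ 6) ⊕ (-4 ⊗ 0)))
(((7 ⊗ 1) ⊗ (4 ⊕ -4)) ⊗ ((-1 ⊕ 6) ⊕ (-4 ⊗ 0))) = 0

Expand innermost to outermost. Recall ⊕ takes the minimum of its arguments and ⊗ takes their sum. Working out the expression (((7 ⊗ 1) ⊗ (4 ⊕ -4)) ⊗ ((-1 ⊕ 6) ⊕ (-4 ⊗ 0))) gives 0.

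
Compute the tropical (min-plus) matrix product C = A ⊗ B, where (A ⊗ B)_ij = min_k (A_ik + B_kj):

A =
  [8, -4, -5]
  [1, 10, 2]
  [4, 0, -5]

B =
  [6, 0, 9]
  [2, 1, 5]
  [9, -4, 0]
A ⊗ B =
  [-2, -9, -5]
  [7, -2, 2]
  [2, -9, -5]

Apply the min-plus product entry-by-entry:
  C[0][0] = min over k of (A[0][0] + B[0][0] = 8 + 6 = 14, A[0][1] + B[1][0] = -4 + 2 = -2, A[0][2] + B[2][0] = -5 + 9 = 4) = -2 (attained at k = 1)
  C[0][1] = min over k of (A[0][0] + B[0][1] = 8 + 0 = 8, A[0][1] + B[1][1] = -4 + 1 = -3, A[0][2] + B[2][1] = -5 + -4 = -9) = -9 (attained at k = 2)
  C[0][2] = min over k of (A[0][0] + B[0][2] = 8 + 9 = 17, A[0][1] + B[1][2] = -4 + 5 = 1, A[0][2] + B[2][2] = -5 + 0 = -5) = -5 (attained at k = 2)
  C[1][0] = min over k of (A[1][0] + B[0][0] = 1 + 6 = 7, A[1][1] + B[1][0] = 10 + 2 = 12, A[1][2] + B[2][0] = 2 + 9 = 11) = 7 (attained at k = 0)
  C[1][1] = min over k of (A[1][0] + B[0][1] = 1 + 0 = 1, A[1][1] + B[1][1] = 10 + 1 = 11, A[1][2] + B[2][1] = 2 + -4 = -2) = -2 (attained at k = 2)
  C[1][2] = min over k of (A[1][0] + B[0][2] = 1 + 9 = 10, A[1][1] + B[1][2] = 10 + 5 = 15, A[1][2] + B[2][2] = 2 + 0 = 2) = 2 (attained at k = 2)
  C[2][0] = min over k of (A[2][0] + B[0][0] = 4 + 6 = 10, A[2][1] + B[1][0] = 0 + 2 = 2, A[2][2] + B[2][0] = -5 + 9 = 4) = 2 (attained at k = 1)
  C[2][1] = min over k of (A[2][0] + B[0][1] = 4 + 0 = 4, A[2][1] + B[1][1] = 0 + 1 = 1, A[2][2] + B[2][1] = -5 + -4 = -9) = -9 (attained at k = 2)
  C[2][2] = min over k of (A[2][0] + B[0][2] = 4 + 9 = 13, A[2][1] + B[1][2] = 0 + 5 = 5, A[2][2] + B[2][2] = -5 + 0 = -5) = -5 (attained at k = 2)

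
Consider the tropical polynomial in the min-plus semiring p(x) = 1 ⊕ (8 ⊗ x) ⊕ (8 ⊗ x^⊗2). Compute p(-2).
p(-2) = 1

A tropical monomial a ⊗ x^⊗i evaluates to a + i · x. Evaluating each term at x = -2:
  Term 0 contributes 1 + 0 · -2 = 1
  Term 1 contributes 8 + 1 · -2 = 6
  Term 2 contributes 8 + 2 · -2 = 4
p(-2) = ⊕ of these = min[1, 6, 4] = 1.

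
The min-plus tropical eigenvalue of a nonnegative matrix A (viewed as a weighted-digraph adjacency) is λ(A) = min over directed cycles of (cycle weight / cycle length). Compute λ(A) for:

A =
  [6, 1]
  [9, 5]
λ(A) = 5

Enumerate directed cycles and compute their means (weight / length). Sample:
  cycle 0 → 0: weight = 6, length = 1, mean = 6/1 ≈ 6.000
  cycle 1 → 1: weight = 5, length = 1, mean = 5/1 ≈ 5.000
  cycle 0 → 1 → 0: weight = 10, length = 2, mean = 10/2 ≈ 5.000
  cycle 1 → 0 → 1: weight = 10, length = 2, mean = 10/2 ≈ 5.000
Minimum mean = 5.000, attained e.g. along the cycle 1 → 1 with weight 5 and length 1. So λ(A) = 5/1 = 5.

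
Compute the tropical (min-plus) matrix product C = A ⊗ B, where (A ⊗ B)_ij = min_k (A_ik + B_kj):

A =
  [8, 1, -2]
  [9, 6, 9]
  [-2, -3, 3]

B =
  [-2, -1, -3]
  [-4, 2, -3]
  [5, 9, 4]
A ⊗ B =
  [-3, 3, -2]
  [2, 8, 3]
  [-7, -3, -6]

Apply the min-plus product entry-by-entry:
  C[0][0] = min over k of (A[0][0] + B[0][0] = 8 + -2 = 6, A[0][1] + B[1][0] = 1 + -4 = -3, A[0][2] + B[2][0] = -2 + 5 = 3) = -3 (attained at k = 1)
  C[0][1] = min over k of (A[0][0] + B[0][1] = 8 + -1 = 7, A[0][1] + B[1][1] = 1 + 2 = 3, A[0][2] + B[2][1] = -2 + 9 = 7) = 3 (attained at k = 1)
  C[0][2] = min over k of (A[0][0] + B[0][2] = 8 + -3 = 5, A[0][1] + B[1][2] = 1 + -3 = -2, A[0][2] + B[2][2] = -2 + 4 = 2) = -2 (attained at k = 1)
  C[1][0] = min over k of (A[1][0] + B[0][0] = 9 + -2 = 7, A[1][1] + B[1][0] = 6 + -4 = 2, A[1][2] + B[2][0] = 9 + 5 = 14) = 2 (attained at k = 1)
  C[1][1] = min over k of (A[1][0] + B[0][1] = 9 + -1 = 8, A[1][1] + B[1][1] = 6 + 2 = 8, A[1][2] + B[2][1] = 9 + 9 = 18) = 8 (attained at k = 0)
  C[1][2] = min over k of (A[1][0] + B[0][2] = 9 + -3 = 6, A[1][1] + B[1][2] = 6 + -3 = 3, A[1][2] + B[2][2] = 9 + 4 = 13) = 3 (attained at k = 1)
  C[2][0] = min over k of (A[2][0] + B[0][0] = -2 + -2 = -4, A[2][1] + B[1][0] = -3 + -4 = -7, A[2][2] + B[2][0] = 3 + 5 = 8) = -7 (attained at k = 1)
  C[2][1] = min over k of (A[2][0] + B[0][1] = -2 + -1 = -3, A[2][1] + B[1][1] = -3 + 2 = -1, A[2][2] + B[2][1] = 3 + 9 = 12) = -3 (attained at k = 0)
  C[2][2] = min over k of (A[2][0] + B[0][2] = -2 + -3 = -5, A[2][1] + B[1][2] = -3 + -3 = -6, A[2][2] + B[2][2] = 3 + 4 = 7) = -6 (attained at k = 1)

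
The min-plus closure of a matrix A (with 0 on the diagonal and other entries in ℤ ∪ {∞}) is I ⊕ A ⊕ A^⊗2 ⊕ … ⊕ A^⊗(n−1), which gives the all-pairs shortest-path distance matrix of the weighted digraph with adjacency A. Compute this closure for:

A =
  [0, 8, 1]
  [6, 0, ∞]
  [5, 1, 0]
Closure =
  [0, 2, 1]
  [6, 0, 7]
  [5, 1, 0]

This is the Floyd-Warshall all-pairs shortest-path computation. For each intermediate vertex k = 0, 1, …, 2, update dist[i][j] ← min(dist[i][j], dist[i][k] + dist[k][j]). The final matrix gives, for each (i, j), the minimum total weight of any directed path from i to j (possibly empty when i = j).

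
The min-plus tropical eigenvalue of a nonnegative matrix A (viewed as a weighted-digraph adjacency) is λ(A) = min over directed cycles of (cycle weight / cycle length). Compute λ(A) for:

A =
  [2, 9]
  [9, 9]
λ(A) = 2

Enumerate directed cycles and compute their means (weight / length). Sample:
  cycle 0 → 0: weight = 2, length = 1, mean = 2/1 ≈ 2.000
  cycle 1 → 1: weight = 9, length = 1, mean = 9/1 ≈ 9.000
  cycle 0 → 1 → 0: weight = 18, length = 2, mean = 18/2 ≈ 9.000
  cycle 1 → 0 → 1: weight = 18, length = 2, mean = 18/2 ≈ 9.000
Minimum mean = 2.000, attained e.g. along the cycle 0 → 0 with weight 2 and length 1. So λ(A) = 2/1 = 2.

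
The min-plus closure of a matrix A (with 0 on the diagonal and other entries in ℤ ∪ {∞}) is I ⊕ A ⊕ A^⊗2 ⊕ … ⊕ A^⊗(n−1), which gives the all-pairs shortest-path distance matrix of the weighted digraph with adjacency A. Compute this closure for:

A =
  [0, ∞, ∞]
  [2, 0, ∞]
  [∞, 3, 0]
Closure =
  [0, ∞, ∞]
  [2, 0, ∞]
  [5, 3, 0]

This is the Floyd-Warshall all-pairs shortest-path computation. For each intermediate vertex k = 0, 1, …, 2, update dist[i][j] ← min(dist[i][j], dist[i][k] + dist[k][j]). The final matrix gives, for each (i, j), the minimum total weight of any directed path from i to j (possibly empty when i = j).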